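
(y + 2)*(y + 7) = y^2 + 9*y + 14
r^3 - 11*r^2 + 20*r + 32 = (r - 8)*(r - 4)*(r + 1)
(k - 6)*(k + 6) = k^2 - 36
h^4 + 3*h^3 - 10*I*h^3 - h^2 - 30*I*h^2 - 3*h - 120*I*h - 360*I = (h + 3)*(h - 8*I)*(h - 5*I)*(h + 3*I)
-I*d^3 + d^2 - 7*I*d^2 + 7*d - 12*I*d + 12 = (d + 3)*(d + 4)*(-I*d + 1)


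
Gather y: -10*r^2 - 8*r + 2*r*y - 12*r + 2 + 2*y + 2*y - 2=-10*r^2 - 20*r + y*(2*r + 4)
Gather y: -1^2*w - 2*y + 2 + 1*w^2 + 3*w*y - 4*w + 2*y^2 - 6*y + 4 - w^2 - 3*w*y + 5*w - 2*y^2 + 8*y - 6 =0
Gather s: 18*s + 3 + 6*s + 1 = 24*s + 4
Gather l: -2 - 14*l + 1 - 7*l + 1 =-21*l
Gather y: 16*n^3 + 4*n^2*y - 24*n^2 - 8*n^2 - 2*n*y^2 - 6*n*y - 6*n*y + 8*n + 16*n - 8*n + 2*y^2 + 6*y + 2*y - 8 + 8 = 16*n^3 - 32*n^2 + 16*n + y^2*(2 - 2*n) + y*(4*n^2 - 12*n + 8)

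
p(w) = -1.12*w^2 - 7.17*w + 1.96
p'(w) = -2.24*w - 7.17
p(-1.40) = 9.80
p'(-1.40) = -4.03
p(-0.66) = 6.20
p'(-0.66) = -5.69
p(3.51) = -37.01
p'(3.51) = -15.03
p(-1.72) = 10.98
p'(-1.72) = -3.32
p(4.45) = -52.13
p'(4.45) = -17.14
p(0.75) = -4.05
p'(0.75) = -8.85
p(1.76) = -14.13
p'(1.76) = -11.11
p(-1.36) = 9.64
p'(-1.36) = -4.12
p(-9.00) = -24.23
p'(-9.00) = 12.99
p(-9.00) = -24.23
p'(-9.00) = 12.99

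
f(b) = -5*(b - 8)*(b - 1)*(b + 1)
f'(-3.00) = -370.00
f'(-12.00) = -3115.00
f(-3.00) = 440.00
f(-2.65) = 320.70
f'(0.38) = 33.23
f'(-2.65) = -312.34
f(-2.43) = 255.79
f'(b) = -5*(b - 8)*(b - 1) - 5*(b - 8)*(b + 1) - 5*(b - 1)*(b + 1) = -15*b^2 + 80*b + 5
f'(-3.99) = -553.00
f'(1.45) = 89.46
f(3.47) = 250.08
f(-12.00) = 14300.00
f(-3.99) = 894.46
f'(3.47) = 101.99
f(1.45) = 36.11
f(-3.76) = 772.49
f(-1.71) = 93.42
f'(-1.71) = -175.66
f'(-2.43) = -277.97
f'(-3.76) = -507.86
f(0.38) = -32.60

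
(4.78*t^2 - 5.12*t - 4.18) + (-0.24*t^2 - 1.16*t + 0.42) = 4.54*t^2 - 6.28*t - 3.76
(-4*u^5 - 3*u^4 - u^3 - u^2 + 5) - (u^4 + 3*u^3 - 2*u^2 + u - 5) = -4*u^5 - 4*u^4 - 4*u^3 + u^2 - u + 10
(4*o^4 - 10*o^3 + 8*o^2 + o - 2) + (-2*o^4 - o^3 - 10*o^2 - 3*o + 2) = 2*o^4 - 11*o^3 - 2*o^2 - 2*o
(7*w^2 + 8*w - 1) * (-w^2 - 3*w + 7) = -7*w^4 - 29*w^3 + 26*w^2 + 59*w - 7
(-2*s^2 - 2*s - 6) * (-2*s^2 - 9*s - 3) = 4*s^4 + 22*s^3 + 36*s^2 + 60*s + 18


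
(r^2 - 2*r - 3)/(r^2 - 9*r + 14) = (r^2 - 2*r - 3)/(r^2 - 9*r + 14)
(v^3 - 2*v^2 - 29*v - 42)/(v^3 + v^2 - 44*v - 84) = (v + 3)/(v + 6)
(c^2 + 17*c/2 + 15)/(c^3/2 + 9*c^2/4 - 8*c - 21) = 2*(2*c + 5)/(2*c^2 - 3*c - 14)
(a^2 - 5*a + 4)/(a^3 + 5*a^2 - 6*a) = (a - 4)/(a*(a + 6))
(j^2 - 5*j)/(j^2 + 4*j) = (j - 5)/(j + 4)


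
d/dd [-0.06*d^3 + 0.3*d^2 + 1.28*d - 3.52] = -0.18*d^2 + 0.6*d + 1.28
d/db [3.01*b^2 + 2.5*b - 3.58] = 6.02*b + 2.5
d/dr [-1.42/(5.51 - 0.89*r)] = -1.2638/(0.89*r - 5.51)^2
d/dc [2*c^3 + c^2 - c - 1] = 6*c^2 + 2*c - 1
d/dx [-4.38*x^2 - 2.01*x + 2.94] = -8.76*x - 2.01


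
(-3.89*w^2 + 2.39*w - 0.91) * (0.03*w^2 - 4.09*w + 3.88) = -0.1167*w^4 + 15.9818*w^3 - 24.8956*w^2 + 12.9951*w - 3.5308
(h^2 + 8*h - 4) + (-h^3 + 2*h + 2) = -h^3 + h^2 + 10*h - 2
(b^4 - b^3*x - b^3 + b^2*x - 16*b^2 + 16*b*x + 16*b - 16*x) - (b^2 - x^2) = b^4 - b^3*x - b^3 + b^2*x - 17*b^2 + 16*b*x + 16*b + x^2 - 16*x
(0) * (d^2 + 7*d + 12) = 0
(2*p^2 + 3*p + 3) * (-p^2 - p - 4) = -2*p^4 - 5*p^3 - 14*p^2 - 15*p - 12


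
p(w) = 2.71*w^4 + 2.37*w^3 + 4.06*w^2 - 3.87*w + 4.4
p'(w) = 10.84*w^3 + 7.11*w^2 + 8.12*w - 3.87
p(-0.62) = 8.20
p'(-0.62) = -8.75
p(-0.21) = 5.38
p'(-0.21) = -5.36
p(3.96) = 866.34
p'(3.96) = 812.94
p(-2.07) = 58.54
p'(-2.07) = -86.36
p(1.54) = 31.97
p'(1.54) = 65.09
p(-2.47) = 103.88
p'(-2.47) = -143.90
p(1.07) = 11.36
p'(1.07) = 26.24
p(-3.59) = 411.10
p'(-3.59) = -442.93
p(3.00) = 312.83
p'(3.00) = 377.16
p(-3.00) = 208.07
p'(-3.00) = -256.92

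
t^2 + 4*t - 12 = (t - 2)*(t + 6)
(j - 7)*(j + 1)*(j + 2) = j^3 - 4*j^2 - 19*j - 14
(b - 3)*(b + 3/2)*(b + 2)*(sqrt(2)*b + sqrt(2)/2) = sqrt(2)*b^4 + sqrt(2)*b^3 - 29*sqrt(2)*b^2/4 - 51*sqrt(2)*b/4 - 9*sqrt(2)/2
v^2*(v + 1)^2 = v^4 + 2*v^3 + v^2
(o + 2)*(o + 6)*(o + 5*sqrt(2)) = o^3 + 5*sqrt(2)*o^2 + 8*o^2 + 12*o + 40*sqrt(2)*o + 60*sqrt(2)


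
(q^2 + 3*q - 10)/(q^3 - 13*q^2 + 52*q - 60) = (q + 5)/(q^2 - 11*q + 30)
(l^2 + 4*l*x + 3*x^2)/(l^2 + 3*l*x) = (l + x)/l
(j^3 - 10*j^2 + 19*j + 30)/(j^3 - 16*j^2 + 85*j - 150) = (j + 1)/(j - 5)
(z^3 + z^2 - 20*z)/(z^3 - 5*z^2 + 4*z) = (z + 5)/(z - 1)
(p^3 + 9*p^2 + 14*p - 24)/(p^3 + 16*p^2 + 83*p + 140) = (p^2 + 5*p - 6)/(p^2 + 12*p + 35)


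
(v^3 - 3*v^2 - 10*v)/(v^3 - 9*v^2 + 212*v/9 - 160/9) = 9*v*(v + 2)/(9*v^2 - 36*v + 32)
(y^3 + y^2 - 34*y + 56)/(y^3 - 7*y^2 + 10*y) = (y^2 + 3*y - 28)/(y*(y - 5))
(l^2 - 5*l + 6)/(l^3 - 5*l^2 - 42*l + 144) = (l - 2)/(l^2 - 2*l - 48)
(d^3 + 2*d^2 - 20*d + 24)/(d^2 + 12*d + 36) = (d^2 - 4*d + 4)/(d + 6)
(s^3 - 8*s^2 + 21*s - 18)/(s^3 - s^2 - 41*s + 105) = (s^2 - 5*s + 6)/(s^2 + 2*s - 35)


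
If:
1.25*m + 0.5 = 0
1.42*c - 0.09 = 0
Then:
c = 0.06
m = -0.40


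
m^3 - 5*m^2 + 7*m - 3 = (m - 3)*(m - 1)^2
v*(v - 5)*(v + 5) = v^3 - 25*v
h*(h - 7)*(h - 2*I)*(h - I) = h^4 - 7*h^3 - 3*I*h^3 - 2*h^2 + 21*I*h^2 + 14*h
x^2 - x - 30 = (x - 6)*(x + 5)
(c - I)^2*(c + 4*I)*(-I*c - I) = -I*c^4 + 2*c^3 - I*c^3 + 2*c^2 - 7*I*c^2 - 4*c - 7*I*c - 4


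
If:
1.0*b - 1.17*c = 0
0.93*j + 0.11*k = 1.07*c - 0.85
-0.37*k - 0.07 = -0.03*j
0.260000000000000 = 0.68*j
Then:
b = 1.30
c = 1.11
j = 0.38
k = -0.16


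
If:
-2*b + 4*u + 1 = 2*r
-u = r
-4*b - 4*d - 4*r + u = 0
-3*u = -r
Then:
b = 1/2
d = -1/2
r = 0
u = 0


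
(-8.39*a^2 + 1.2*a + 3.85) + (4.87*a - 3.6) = -8.39*a^2 + 6.07*a + 0.25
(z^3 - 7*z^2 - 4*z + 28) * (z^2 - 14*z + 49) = z^5 - 21*z^4 + 143*z^3 - 259*z^2 - 588*z + 1372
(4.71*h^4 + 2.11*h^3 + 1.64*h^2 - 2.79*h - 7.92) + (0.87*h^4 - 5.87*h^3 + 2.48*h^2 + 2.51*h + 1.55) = 5.58*h^4 - 3.76*h^3 + 4.12*h^2 - 0.28*h - 6.37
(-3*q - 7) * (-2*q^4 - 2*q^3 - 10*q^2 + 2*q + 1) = 6*q^5 + 20*q^4 + 44*q^3 + 64*q^2 - 17*q - 7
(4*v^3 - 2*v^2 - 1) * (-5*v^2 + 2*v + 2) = -20*v^5 + 18*v^4 + 4*v^3 + v^2 - 2*v - 2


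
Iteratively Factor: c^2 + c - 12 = (c - 3)*(c + 4)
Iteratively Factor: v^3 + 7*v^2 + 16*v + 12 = (v + 3)*(v^2 + 4*v + 4) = (v + 2)*(v + 3)*(v + 2)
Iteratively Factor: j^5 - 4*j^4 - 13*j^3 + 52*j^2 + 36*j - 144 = (j + 3)*(j^4 - 7*j^3 + 8*j^2 + 28*j - 48) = (j - 4)*(j + 3)*(j^3 - 3*j^2 - 4*j + 12) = (j - 4)*(j - 2)*(j + 3)*(j^2 - j - 6) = (j - 4)*(j - 3)*(j - 2)*(j + 3)*(j + 2)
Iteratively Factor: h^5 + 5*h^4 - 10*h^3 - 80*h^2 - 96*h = (h)*(h^4 + 5*h^3 - 10*h^2 - 80*h - 96) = h*(h - 4)*(h^3 + 9*h^2 + 26*h + 24) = h*(h - 4)*(h + 2)*(h^2 + 7*h + 12) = h*(h - 4)*(h + 2)*(h + 4)*(h + 3)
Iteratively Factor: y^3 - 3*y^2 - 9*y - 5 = (y + 1)*(y^2 - 4*y - 5) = (y - 5)*(y + 1)*(y + 1)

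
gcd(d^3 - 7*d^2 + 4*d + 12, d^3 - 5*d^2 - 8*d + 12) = d - 6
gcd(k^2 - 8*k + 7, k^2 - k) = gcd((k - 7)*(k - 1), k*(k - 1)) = k - 1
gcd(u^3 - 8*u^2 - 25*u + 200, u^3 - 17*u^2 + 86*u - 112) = u - 8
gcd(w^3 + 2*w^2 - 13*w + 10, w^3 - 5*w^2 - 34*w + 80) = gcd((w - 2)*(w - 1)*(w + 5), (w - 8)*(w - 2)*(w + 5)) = w^2 + 3*w - 10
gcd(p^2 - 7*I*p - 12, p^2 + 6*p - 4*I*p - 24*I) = p - 4*I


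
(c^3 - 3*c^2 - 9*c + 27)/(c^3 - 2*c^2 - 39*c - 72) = (c^2 - 6*c + 9)/(c^2 - 5*c - 24)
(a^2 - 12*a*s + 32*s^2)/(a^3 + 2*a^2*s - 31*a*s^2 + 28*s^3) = (-a + 8*s)/(-a^2 - 6*a*s + 7*s^2)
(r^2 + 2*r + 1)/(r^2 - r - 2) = (r + 1)/(r - 2)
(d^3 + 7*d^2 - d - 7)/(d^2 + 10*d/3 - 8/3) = 3*(d^3 + 7*d^2 - d - 7)/(3*d^2 + 10*d - 8)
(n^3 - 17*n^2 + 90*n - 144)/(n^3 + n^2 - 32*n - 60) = (n^2 - 11*n + 24)/(n^2 + 7*n + 10)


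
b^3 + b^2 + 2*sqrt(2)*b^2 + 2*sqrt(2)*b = b*(b + 1)*(b + 2*sqrt(2))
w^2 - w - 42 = (w - 7)*(w + 6)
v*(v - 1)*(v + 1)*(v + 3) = v^4 + 3*v^3 - v^2 - 3*v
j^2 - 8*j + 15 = (j - 5)*(j - 3)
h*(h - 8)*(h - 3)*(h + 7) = h^4 - 4*h^3 - 53*h^2 + 168*h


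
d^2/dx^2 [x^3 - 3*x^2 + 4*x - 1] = 6*x - 6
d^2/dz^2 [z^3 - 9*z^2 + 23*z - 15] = 6*z - 18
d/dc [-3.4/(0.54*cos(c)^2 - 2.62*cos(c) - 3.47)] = (8.908 - 3.672*cos(c))*sin(c)/(-0.54*cos(c)^2 + 2.62*cos(c) + 3.47)^2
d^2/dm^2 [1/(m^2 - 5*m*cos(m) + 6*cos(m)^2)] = ((m^2 - 5*m*cos(m) + 6*cos(m)^2)*(-5*m*cos(m) - 24*sin(m)^2 - 10*sin(m) + 10) + 2*(5*m*sin(m) + 2*m - 6*sin(2*m) - 5*cos(m))^2)/((m - 3*cos(m))^3*(m - 2*cos(m))^3)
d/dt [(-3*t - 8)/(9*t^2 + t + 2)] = (-27*t^2 - 3*t + (3*t + 8)*(18*t + 1) - 6)/(9*t^2 + t + 2)^2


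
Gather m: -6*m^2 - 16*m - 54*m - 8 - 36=-6*m^2 - 70*m - 44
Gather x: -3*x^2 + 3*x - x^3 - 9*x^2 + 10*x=-x^3 - 12*x^2 + 13*x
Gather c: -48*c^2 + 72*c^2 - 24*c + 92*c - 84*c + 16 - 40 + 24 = 24*c^2 - 16*c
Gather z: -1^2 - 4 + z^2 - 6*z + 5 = z^2 - 6*z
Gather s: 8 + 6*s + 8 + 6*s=12*s + 16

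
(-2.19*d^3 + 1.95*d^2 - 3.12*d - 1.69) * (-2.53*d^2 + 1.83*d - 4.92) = 5.5407*d^5 - 8.9412*d^4 + 22.2369*d^3 - 11.0279*d^2 + 12.2577*d + 8.3148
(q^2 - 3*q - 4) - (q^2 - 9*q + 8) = 6*q - 12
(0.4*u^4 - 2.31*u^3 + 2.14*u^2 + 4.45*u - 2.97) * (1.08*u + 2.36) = 0.432*u^5 - 1.5508*u^4 - 3.1404*u^3 + 9.8564*u^2 + 7.2944*u - 7.0092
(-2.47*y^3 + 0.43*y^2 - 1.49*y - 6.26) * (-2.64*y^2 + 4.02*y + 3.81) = 6.5208*y^5 - 11.0646*y^4 - 3.7485*y^3 + 12.1749*y^2 - 30.8421*y - 23.8506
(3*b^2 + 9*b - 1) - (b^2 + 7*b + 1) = 2*b^2 + 2*b - 2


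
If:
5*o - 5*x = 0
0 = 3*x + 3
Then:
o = -1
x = -1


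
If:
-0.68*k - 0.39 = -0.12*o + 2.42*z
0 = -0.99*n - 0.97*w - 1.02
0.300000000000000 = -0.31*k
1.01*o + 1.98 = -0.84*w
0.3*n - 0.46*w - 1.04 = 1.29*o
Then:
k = -0.97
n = 2.59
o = 1.12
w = -3.70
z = 0.17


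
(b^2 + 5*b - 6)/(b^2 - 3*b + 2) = (b + 6)/(b - 2)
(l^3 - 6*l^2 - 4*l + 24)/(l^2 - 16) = (l^3 - 6*l^2 - 4*l + 24)/(l^2 - 16)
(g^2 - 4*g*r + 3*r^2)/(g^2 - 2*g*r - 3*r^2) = (g - r)/(g + r)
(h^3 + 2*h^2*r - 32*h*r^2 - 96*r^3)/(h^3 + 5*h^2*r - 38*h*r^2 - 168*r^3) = (h + 4*r)/(h + 7*r)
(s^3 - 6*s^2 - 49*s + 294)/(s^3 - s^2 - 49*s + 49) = (s - 6)/(s - 1)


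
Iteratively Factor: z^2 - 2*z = (z - 2)*(z)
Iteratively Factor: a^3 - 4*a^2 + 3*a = (a - 1)*(a^2 - 3*a) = a*(a - 1)*(a - 3)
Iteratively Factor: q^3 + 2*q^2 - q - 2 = (q - 1)*(q^2 + 3*q + 2) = (q - 1)*(q + 2)*(q + 1)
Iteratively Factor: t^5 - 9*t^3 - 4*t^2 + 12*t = (t + 2)*(t^4 - 2*t^3 - 5*t^2 + 6*t) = t*(t + 2)*(t^3 - 2*t^2 - 5*t + 6) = t*(t + 2)^2*(t^2 - 4*t + 3) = t*(t - 1)*(t + 2)^2*(t - 3)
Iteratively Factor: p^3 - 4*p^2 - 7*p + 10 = (p + 2)*(p^2 - 6*p + 5) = (p - 1)*(p + 2)*(p - 5)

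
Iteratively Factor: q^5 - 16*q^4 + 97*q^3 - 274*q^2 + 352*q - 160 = (q - 1)*(q^4 - 15*q^3 + 82*q^2 - 192*q + 160) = (q - 4)*(q - 1)*(q^3 - 11*q^2 + 38*q - 40) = (q - 5)*(q - 4)*(q - 1)*(q^2 - 6*q + 8) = (q - 5)*(q - 4)^2*(q - 1)*(q - 2)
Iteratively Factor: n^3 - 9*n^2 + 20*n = (n - 5)*(n^2 - 4*n) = n*(n - 5)*(n - 4)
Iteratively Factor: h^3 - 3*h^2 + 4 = (h - 2)*(h^2 - h - 2) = (h - 2)*(h + 1)*(h - 2)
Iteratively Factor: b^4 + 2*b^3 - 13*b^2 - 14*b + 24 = (b + 2)*(b^3 - 13*b + 12) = (b + 2)*(b + 4)*(b^2 - 4*b + 3) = (b - 3)*(b + 2)*(b + 4)*(b - 1)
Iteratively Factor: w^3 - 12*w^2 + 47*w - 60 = (w - 4)*(w^2 - 8*w + 15) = (w - 5)*(w - 4)*(w - 3)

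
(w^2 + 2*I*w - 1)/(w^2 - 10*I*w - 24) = (-w^2 - 2*I*w + 1)/(-w^2 + 10*I*w + 24)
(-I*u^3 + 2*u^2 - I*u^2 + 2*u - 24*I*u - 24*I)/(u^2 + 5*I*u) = (-I*u^3 + u^2*(2 - I) + 2*u*(1 - 12*I) - 24*I)/(u*(u + 5*I))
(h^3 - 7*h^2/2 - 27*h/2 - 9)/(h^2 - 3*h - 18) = (2*h^2 + 5*h + 3)/(2*(h + 3))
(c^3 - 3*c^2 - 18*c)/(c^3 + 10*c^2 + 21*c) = (c - 6)/(c + 7)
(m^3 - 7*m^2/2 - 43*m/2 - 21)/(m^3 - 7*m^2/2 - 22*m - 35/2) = (2*m^2 + 7*m + 6)/(2*m^2 + 7*m + 5)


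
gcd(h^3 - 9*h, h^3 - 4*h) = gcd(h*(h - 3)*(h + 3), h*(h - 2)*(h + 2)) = h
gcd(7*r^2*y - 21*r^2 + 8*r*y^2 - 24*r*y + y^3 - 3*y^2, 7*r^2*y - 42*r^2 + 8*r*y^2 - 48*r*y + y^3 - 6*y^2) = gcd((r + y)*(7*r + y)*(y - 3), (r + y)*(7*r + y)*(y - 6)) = 7*r^2 + 8*r*y + y^2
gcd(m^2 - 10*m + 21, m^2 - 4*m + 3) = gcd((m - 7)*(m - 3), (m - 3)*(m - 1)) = m - 3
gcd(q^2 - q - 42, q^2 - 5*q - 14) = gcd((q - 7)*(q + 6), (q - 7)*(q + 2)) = q - 7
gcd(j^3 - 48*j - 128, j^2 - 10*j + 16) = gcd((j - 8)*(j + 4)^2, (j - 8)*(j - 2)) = j - 8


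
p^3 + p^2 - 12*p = p*(p - 3)*(p + 4)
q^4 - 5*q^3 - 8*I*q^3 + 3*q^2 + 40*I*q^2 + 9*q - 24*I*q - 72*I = (q - 3)^2*(q + 1)*(q - 8*I)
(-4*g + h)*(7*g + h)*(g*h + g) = -28*g^3*h - 28*g^3 + 3*g^2*h^2 + 3*g^2*h + g*h^3 + g*h^2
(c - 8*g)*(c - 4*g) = c^2 - 12*c*g + 32*g^2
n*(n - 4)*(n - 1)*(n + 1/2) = n^4 - 9*n^3/2 + 3*n^2/2 + 2*n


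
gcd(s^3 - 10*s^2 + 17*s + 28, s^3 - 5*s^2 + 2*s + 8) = s^2 - 3*s - 4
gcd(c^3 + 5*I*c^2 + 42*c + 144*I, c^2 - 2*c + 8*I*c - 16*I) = c + 8*I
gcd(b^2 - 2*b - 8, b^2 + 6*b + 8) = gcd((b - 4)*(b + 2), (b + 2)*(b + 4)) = b + 2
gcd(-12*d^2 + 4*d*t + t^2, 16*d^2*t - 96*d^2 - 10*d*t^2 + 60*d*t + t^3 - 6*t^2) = -2*d + t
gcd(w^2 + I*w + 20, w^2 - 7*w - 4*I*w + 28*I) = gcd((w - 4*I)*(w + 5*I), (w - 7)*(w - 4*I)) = w - 4*I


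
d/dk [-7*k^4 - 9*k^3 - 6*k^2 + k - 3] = -28*k^3 - 27*k^2 - 12*k + 1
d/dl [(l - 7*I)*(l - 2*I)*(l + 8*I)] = 3*l^2 - 2*I*l + 58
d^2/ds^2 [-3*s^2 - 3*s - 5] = -6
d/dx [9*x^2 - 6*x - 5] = 18*x - 6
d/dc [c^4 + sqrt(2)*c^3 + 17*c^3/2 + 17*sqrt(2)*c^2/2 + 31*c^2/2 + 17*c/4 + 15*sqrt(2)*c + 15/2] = 4*c^3 + 3*sqrt(2)*c^2 + 51*c^2/2 + 17*sqrt(2)*c + 31*c + 17/4 + 15*sqrt(2)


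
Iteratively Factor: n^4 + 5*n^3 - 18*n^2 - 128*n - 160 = (n + 2)*(n^3 + 3*n^2 - 24*n - 80) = (n - 5)*(n + 2)*(n^2 + 8*n + 16) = (n - 5)*(n + 2)*(n + 4)*(n + 4)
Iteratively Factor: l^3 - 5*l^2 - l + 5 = (l - 5)*(l^2 - 1) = (l - 5)*(l - 1)*(l + 1)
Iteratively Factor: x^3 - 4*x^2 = (x - 4)*(x^2) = x*(x - 4)*(x)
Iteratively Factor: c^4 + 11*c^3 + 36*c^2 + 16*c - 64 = (c + 4)*(c^3 + 7*c^2 + 8*c - 16) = (c + 4)^2*(c^2 + 3*c - 4) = (c + 4)^3*(c - 1)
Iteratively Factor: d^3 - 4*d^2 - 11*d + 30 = (d - 5)*(d^2 + d - 6) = (d - 5)*(d - 2)*(d + 3)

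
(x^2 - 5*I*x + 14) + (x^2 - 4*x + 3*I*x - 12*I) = 2*x^2 - 4*x - 2*I*x + 14 - 12*I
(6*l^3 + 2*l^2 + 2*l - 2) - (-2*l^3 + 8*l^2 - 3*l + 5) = 8*l^3 - 6*l^2 + 5*l - 7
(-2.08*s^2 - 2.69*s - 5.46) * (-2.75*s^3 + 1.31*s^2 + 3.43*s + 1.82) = 5.72*s^5 + 4.6727*s^4 + 4.3567*s^3 - 20.1649*s^2 - 23.6236*s - 9.9372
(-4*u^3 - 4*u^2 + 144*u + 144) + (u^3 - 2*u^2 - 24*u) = -3*u^3 - 6*u^2 + 120*u + 144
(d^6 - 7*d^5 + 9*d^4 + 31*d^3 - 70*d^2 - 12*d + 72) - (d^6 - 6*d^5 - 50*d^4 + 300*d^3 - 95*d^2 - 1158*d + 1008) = -d^5 + 59*d^4 - 269*d^3 + 25*d^2 + 1146*d - 936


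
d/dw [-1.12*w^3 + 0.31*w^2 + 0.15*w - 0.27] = -3.36*w^2 + 0.62*w + 0.15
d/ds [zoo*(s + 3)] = zoo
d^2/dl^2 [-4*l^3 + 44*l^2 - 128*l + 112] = 88 - 24*l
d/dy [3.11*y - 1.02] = 3.11000000000000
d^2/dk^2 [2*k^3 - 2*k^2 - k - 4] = 12*k - 4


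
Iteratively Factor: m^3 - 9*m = (m)*(m^2 - 9) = m*(m + 3)*(m - 3)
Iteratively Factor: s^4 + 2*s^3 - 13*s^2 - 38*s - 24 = (s + 2)*(s^3 - 13*s - 12) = (s - 4)*(s + 2)*(s^2 + 4*s + 3) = (s - 4)*(s + 1)*(s + 2)*(s + 3)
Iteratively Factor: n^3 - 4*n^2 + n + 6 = (n + 1)*(n^2 - 5*n + 6) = (n - 2)*(n + 1)*(n - 3)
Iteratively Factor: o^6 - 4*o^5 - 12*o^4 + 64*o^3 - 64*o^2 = (o - 2)*(o^5 - 2*o^4 - 16*o^3 + 32*o^2) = (o - 2)^2*(o^4 - 16*o^2) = o*(o - 2)^2*(o^3 - 16*o) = o*(o - 2)^2*(o + 4)*(o^2 - 4*o) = o*(o - 4)*(o - 2)^2*(o + 4)*(o)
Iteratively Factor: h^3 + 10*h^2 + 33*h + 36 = (h + 4)*(h^2 + 6*h + 9) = (h + 3)*(h + 4)*(h + 3)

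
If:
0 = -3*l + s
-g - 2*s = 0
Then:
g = -2*s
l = s/3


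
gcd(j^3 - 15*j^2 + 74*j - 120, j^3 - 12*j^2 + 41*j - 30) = j^2 - 11*j + 30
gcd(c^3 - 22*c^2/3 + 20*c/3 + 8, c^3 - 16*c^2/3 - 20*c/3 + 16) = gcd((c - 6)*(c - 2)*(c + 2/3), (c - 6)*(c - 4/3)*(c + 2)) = c - 6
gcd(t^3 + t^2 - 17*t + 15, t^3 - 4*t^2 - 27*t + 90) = t^2 + 2*t - 15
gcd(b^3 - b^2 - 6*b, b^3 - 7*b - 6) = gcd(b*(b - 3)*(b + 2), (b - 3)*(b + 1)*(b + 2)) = b^2 - b - 6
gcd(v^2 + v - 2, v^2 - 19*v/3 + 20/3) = 1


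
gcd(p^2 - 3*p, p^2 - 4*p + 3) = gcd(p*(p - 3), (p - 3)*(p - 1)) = p - 3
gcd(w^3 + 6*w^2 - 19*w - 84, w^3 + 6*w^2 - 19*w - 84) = w^3 + 6*w^2 - 19*w - 84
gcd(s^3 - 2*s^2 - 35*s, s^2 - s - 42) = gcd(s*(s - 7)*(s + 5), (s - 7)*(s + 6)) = s - 7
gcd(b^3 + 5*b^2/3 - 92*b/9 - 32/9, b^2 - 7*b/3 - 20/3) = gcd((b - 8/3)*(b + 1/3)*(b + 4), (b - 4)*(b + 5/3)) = 1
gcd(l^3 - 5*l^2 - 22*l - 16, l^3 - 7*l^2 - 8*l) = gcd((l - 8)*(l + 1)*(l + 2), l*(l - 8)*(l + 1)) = l^2 - 7*l - 8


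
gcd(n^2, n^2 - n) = n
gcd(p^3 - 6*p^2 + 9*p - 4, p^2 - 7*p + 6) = p - 1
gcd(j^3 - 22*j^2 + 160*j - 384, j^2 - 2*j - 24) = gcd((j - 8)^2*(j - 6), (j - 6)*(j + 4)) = j - 6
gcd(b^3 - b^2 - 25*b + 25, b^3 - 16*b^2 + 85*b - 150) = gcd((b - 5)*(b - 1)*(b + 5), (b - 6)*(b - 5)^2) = b - 5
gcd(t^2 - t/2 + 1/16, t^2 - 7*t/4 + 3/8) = t - 1/4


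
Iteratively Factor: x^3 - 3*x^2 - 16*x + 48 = (x - 3)*(x^2 - 16) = (x - 4)*(x - 3)*(x + 4)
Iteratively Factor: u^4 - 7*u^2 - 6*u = (u + 1)*(u^3 - u^2 - 6*u) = (u + 1)*(u + 2)*(u^2 - 3*u) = u*(u + 1)*(u + 2)*(u - 3)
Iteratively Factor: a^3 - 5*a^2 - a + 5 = (a - 5)*(a^2 - 1) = (a - 5)*(a - 1)*(a + 1)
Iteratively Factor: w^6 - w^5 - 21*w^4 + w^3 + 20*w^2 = (w - 5)*(w^5 + 4*w^4 - w^3 - 4*w^2) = w*(w - 5)*(w^4 + 4*w^3 - w^2 - 4*w) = w*(w - 5)*(w + 1)*(w^3 + 3*w^2 - 4*w) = w^2*(w - 5)*(w + 1)*(w^2 + 3*w - 4) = w^2*(w - 5)*(w + 1)*(w + 4)*(w - 1)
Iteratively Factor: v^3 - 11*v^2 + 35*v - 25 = (v - 5)*(v^2 - 6*v + 5) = (v - 5)^2*(v - 1)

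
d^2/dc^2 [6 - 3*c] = 0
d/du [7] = 0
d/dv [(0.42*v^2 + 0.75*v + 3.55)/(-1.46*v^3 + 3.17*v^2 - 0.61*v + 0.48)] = (0.6132*v^4 + 2.19*v^3 + 12.9153*v^2 - 22.1038*v + 2.5255)/(2.1316*v^6 - 9.2564*v^5 + 11.8301*v^4 - 5.269*v^3 + 3.4153*v^2 - 0.5856*v + 0.2304)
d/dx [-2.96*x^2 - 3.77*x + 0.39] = -5.92*x - 3.77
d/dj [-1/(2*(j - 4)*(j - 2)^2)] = (3*j - 10)/(2*(j - 4)^2*(j - 2)^3)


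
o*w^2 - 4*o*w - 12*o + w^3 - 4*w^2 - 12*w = (o + w)*(w - 6)*(w + 2)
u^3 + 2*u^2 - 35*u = u*(u - 5)*(u + 7)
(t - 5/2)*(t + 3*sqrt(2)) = t^2 - 5*t/2 + 3*sqrt(2)*t - 15*sqrt(2)/2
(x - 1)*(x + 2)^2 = x^3 + 3*x^2 - 4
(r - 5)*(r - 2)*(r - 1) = r^3 - 8*r^2 + 17*r - 10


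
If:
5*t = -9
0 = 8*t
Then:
No Solution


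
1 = 1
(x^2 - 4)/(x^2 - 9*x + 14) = (x + 2)/(x - 7)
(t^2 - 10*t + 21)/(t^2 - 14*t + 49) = (t - 3)/(t - 7)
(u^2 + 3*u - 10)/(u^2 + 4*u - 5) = (u - 2)/(u - 1)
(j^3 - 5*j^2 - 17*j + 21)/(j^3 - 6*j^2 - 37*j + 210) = (j^2 + 2*j - 3)/(j^2 + j - 30)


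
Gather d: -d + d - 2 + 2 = 0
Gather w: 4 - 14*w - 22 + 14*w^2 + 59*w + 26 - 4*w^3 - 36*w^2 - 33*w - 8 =-4*w^3 - 22*w^2 + 12*w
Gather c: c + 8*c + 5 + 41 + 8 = 9*c + 54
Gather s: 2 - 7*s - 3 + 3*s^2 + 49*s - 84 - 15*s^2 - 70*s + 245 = -12*s^2 - 28*s + 160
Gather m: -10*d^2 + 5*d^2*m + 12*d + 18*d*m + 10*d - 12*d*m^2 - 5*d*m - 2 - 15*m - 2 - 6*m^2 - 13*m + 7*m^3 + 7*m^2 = -10*d^2 + 22*d + 7*m^3 + m^2*(1 - 12*d) + m*(5*d^2 + 13*d - 28) - 4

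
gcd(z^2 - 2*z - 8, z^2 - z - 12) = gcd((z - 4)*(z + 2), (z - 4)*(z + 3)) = z - 4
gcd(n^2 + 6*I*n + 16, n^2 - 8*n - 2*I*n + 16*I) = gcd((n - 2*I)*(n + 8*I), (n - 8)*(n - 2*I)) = n - 2*I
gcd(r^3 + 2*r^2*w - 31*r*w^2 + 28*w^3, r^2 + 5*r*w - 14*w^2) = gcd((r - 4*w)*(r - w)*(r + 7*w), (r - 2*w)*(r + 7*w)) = r + 7*w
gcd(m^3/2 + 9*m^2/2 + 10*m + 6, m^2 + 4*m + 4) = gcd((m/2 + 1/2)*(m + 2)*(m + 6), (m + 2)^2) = m + 2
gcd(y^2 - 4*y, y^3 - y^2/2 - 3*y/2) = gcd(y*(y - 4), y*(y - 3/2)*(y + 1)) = y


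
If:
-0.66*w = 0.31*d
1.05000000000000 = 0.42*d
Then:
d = 2.50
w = -1.17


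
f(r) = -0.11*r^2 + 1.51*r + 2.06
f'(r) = 1.51 - 0.22*r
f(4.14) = 6.43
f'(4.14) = 0.60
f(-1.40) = -0.27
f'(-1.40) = 1.82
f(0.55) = 2.86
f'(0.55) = 1.39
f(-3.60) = -4.80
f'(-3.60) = 2.30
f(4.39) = 6.57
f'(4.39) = 0.54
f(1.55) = 4.14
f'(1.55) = 1.17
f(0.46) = 2.73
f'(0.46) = 1.41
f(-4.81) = -7.75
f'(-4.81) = 2.57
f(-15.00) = -45.34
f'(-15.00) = 4.81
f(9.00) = 6.74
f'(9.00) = -0.47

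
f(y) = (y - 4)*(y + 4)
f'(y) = 2*y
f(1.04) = -14.92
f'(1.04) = 2.08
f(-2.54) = -9.55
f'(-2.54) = -5.08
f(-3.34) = -4.84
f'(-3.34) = -6.68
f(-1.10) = -14.79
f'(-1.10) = -2.20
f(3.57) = -3.26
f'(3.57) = 7.14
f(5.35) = 12.62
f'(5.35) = 10.70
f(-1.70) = -13.11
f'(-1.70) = -3.40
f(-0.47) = -15.78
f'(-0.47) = -0.94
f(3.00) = -7.00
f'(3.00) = 6.00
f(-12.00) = 128.00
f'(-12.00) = -24.00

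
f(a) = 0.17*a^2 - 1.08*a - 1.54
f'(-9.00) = -4.14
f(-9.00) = 21.95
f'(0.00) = -1.08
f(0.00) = -1.54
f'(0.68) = -0.85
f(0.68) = -2.20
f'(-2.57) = -1.95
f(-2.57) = 2.36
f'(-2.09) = -1.79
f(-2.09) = 1.46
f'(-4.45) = -2.59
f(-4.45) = 6.63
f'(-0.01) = -1.08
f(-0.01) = -1.53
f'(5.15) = 0.67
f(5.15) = -2.59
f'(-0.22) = -1.15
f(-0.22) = -1.29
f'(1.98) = -0.41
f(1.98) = -3.01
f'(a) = 0.34*a - 1.08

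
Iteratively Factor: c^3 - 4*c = (c - 2)*(c^2 + 2*c) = (c - 2)*(c + 2)*(c)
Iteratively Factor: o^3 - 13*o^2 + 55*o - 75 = (o - 3)*(o^2 - 10*o + 25) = (o - 5)*(o - 3)*(o - 5)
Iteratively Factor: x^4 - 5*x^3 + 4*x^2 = (x)*(x^3 - 5*x^2 + 4*x) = x*(x - 4)*(x^2 - x) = x^2*(x - 4)*(x - 1)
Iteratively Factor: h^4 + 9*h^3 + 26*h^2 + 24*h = (h + 4)*(h^3 + 5*h^2 + 6*h) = (h + 3)*(h + 4)*(h^2 + 2*h) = (h + 2)*(h + 3)*(h + 4)*(h)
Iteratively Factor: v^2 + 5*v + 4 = (v + 4)*(v + 1)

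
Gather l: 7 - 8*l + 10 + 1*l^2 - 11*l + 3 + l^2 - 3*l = 2*l^2 - 22*l + 20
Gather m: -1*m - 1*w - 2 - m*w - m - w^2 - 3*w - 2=m*(-w - 2) - w^2 - 4*w - 4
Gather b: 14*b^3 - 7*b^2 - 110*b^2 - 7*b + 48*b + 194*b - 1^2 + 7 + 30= 14*b^3 - 117*b^2 + 235*b + 36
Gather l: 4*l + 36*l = 40*l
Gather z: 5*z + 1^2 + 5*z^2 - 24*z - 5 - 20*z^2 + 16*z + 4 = -15*z^2 - 3*z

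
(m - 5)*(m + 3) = m^2 - 2*m - 15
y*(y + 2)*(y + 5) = y^3 + 7*y^2 + 10*y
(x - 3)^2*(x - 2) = x^3 - 8*x^2 + 21*x - 18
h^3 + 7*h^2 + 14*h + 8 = (h + 1)*(h + 2)*(h + 4)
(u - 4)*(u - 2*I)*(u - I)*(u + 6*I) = u^4 - 4*u^3 + 3*I*u^3 + 16*u^2 - 12*I*u^2 - 64*u - 12*I*u + 48*I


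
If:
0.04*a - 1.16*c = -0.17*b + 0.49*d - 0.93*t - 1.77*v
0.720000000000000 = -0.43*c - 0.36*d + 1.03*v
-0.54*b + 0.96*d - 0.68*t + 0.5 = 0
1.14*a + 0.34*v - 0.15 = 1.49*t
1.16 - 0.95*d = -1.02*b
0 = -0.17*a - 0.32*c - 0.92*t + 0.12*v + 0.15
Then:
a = 0.03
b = -3.48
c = 0.64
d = -2.52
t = -0.06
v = 0.09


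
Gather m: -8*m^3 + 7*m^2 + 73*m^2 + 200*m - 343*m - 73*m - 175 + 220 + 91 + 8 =-8*m^3 + 80*m^2 - 216*m + 144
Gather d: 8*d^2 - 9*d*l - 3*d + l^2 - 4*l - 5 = 8*d^2 + d*(-9*l - 3) + l^2 - 4*l - 5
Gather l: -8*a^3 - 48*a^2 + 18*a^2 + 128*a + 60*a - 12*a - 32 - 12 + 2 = -8*a^3 - 30*a^2 + 176*a - 42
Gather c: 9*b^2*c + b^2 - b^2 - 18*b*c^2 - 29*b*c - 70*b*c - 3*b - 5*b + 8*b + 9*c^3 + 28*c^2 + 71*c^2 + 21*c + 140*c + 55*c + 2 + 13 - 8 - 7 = 9*c^3 + c^2*(99 - 18*b) + c*(9*b^2 - 99*b + 216)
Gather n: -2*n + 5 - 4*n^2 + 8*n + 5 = -4*n^2 + 6*n + 10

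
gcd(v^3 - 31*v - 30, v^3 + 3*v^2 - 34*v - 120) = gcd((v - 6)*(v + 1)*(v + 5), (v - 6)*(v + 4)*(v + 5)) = v^2 - v - 30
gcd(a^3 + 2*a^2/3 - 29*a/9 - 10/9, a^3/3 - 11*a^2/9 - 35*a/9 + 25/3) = a - 5/3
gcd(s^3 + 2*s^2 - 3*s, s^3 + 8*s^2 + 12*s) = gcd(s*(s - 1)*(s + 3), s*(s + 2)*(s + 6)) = s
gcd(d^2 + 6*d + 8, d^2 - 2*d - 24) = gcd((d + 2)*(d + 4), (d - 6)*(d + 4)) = d + 4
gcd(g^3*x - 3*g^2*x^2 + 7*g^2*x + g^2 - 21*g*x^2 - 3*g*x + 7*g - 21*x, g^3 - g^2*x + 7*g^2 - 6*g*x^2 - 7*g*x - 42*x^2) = -g^2 + 3*g*x - 7*g + 21*x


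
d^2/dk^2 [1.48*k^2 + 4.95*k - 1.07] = 2.96000000000000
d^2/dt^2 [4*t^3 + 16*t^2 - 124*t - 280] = 24*t + 32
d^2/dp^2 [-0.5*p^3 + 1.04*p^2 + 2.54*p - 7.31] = 2.08 - 3.0*p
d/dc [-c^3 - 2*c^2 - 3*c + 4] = -3*c^2 - 4*c - 3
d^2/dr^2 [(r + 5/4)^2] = 2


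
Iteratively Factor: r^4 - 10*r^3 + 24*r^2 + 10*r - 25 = (r + 1)*(r^3 - 11*r^2 + 35*r - 25) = (r - 5)*(r + 1)*(r^2 - 6*r + 5) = (r - 5)^2*(r + 1)*(r - 1)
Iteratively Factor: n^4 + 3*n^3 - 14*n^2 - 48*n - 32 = (n + 4)*(n^3 - n^2 - 10*n - 8) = (n + 2)*(n + 4)*(n^2 - 3*n - 4) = (n + 1)*(n + 2)*(n + 4)*(n - 4)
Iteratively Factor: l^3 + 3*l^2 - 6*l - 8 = (l + 4)*(l^2 - l - 2) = (l + 1)*(l + 4)*(l - 2)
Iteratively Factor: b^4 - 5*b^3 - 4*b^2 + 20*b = (b)*(b^3 - 5*b^2 - 4*b + 20) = b*(b - 5)*(b^2 - 4) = b*(b - 5)*(b + 2)*(b - 2)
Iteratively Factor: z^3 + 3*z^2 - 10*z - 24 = (z + 2)*(z^2 + z - 12) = (z - 3)*(z + 2)*(z + 4)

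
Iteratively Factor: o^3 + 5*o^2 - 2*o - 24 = (o + 4)*(o^2 + o - 6) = (o + 3)*(o + 4)*(o - 2)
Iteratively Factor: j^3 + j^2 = (j)*(j^2 + j) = j^2*(j + 1)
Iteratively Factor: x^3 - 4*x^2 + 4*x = (x - 2)*(x^2 - 2*x) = x*(x - 2)*(x - 2)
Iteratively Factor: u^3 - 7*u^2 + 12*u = (u)*(u^2 - 7*u + 12) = u*(u - 3)*(u - 4)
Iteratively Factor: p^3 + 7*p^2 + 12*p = (p)*(p^2 + 7*p + 12) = p*(p + 3)*(p + 4)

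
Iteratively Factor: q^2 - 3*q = (q)*(q - 3)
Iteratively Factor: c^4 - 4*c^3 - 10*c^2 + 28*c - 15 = (c + 3)*(c^3 - 7*c^2 + 11*c - 5) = (c - 1)*(c + 3)*(c^2 - 6*c + 5) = (c - 1)^2*(c + 3)*(c - 5)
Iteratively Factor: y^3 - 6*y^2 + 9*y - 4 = (y - 4)*(y^2 - 2*y + 1) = (y - 4)*(y - 1)*(y - 1)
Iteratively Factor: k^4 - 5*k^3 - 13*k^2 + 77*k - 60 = (k - 3)*(k^3 - 2*k^2 - 19*k + 20) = (k - 5)*(k - 3)*(k^2 + 3*k - 4) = (k - 5)*(k - 3)*(k + 4)*(k - 1)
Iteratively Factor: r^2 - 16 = (r + 4)*(r - 4)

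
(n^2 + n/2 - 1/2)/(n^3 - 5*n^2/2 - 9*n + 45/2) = (2*n^2 + n - 1)/(2*n^3 - 5*n^2 - 18*n + 45)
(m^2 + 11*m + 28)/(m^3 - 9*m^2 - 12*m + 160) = (m + 7)/(m^2 - 13*m + 40)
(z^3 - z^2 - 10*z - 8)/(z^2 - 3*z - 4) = z + 2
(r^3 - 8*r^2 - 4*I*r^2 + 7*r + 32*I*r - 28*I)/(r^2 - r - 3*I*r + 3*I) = (r^2 - r*(7 + 4*I) + 28*I)/(r - 3*I)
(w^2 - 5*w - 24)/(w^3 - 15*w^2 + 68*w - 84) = (w^2 - 5*w - 24)/(w^3 - 15*w^2 + 68*w - 84)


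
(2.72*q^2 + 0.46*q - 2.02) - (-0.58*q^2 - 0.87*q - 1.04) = 3.3*q^2 + 1.33*q - 0.98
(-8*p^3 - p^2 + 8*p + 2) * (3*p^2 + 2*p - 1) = -24*p^5 - 19*p^4 + 30*p^3 + 23*p^2 - 4*p - 2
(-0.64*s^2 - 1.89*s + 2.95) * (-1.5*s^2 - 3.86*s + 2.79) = 0.96*s^4 + 5.3054*s^3 + 1.0848*s^2 - 16.6601*s + 8.2305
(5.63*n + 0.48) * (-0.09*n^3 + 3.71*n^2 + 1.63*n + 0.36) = -0.5067*n^4 + 20.8441*n^3 + 10.9577*n^2 + 2.8092*n + 0.1728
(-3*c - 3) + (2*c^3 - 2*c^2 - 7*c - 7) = 2*c^3 - 2*c^2 - 10*c - 10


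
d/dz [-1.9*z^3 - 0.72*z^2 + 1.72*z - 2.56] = -5.7*z^2 - 1.44*z + 1.72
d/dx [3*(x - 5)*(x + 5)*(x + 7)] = 9*x^2 + 42*x - 75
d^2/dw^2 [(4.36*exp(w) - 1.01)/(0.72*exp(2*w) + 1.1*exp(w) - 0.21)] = (2.260224*exp(4*w) - 5.547456*exp(3*w) + 1.555632*exp(2*w) - 0.825788*exp(w) - 0.0410340000000001)*exp(w)/(0.373248*exp(6*w) + 1.71072*exp(5*w) + 2.287008*exp(4*w) + 0.33308*exp(3*w) - 0.667044*exp(2*w) + 0.14553*exp(w) - 0.009261)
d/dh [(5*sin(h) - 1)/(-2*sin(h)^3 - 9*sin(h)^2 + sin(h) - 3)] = (20*sin(h)^3 + 39*sin(h)^2 - 18*sin(h) - 14)*cos(h)/(2*sin(h)^3 + 9*sin(h)^2 - sin(h) + 3)^2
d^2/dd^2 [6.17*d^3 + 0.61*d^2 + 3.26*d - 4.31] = 37.02*d + 1.22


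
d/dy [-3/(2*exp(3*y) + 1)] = 18*exp(3*y)/(2*exp(3*y) + 1)^2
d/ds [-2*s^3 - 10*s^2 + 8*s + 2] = -6*s^2 - 20*s + 8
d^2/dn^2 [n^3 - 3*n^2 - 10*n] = 6*n - 6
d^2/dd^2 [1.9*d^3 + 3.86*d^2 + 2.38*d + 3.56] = 11.4*d + 7.72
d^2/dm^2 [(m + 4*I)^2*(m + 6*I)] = 6*m + 28*I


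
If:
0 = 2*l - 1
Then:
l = 1/2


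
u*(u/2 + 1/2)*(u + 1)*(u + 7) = u^4/2 + 9*u^3/2 + 15*u^2/2 + 7*u/2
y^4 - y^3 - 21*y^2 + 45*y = y*(y - 3)^2*(y + 5)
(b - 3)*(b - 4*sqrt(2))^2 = b^3 - 8*sqrt(2)*b^2 - 3*b^2 + 32*b + 24*sqrt(2)*b - 96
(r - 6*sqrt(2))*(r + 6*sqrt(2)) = r^2 - 72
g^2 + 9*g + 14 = (g + 2)*(g + 7)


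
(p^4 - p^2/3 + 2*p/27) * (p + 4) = p^5 + 4*p^4 - p^3/3 - 34*p^2/27 + 8*p/27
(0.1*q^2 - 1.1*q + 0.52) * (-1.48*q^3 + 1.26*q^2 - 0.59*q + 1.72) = -0.148*q^5 + 1.754*q^4 - 2.2146*q^3 + 1.4762*q^2 - 2.1988*q + 0.8944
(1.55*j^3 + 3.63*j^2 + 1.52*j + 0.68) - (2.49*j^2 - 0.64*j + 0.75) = 1.55*j^3 + 1.14*j^2 + 2.16*j - 0.07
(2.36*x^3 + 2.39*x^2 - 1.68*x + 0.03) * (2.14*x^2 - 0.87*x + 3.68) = 5.0504*x^5 + 3.0614*x^4 + 3.0103*x^3 + 10.321*x^2 - 6.2085*x + 0.1104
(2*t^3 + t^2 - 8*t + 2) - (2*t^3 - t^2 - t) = 2*t^2 - 7*t + 2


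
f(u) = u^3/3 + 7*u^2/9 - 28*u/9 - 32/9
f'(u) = u^2 + 14*u/9 - 28/9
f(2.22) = -2.98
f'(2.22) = 5.27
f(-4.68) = -6.13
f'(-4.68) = 11.51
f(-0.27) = -2.67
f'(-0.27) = -3.46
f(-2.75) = 3.95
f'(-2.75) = 0.17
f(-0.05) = -3.40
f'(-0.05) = -3.19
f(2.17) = -3.24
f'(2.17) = 4.97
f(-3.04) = 3.73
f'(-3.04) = 1.40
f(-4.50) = -4.18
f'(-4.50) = 10.14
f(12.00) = 647.11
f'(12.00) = 159.56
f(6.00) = 77.78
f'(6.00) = 42.22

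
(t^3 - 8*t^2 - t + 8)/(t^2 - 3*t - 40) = (t^2 - 1)/(t + 5)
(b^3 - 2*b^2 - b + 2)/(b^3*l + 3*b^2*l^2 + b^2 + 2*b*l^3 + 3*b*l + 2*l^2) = (b^3 - 2*b^2 - b + 2)/(b^3*l + 3*b^2*l^2 + b^2 + 2*b*l^3 + 3*b*l + 2*l^2)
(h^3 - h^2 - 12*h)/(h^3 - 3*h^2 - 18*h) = (h - 4)/(h - 6)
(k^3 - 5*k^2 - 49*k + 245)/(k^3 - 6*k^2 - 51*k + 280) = (k - 7)/(k - 8)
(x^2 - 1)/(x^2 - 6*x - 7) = (x - 1)/(x - 7)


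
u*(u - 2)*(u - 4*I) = u^3 - 2*u^2 - 4*I*u^2 + 8*I*u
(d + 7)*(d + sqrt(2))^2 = d^3 + 2*sqrt(2)*d^2 + 7*d^2 + 2*d + 14*sqrt(2)*d + 14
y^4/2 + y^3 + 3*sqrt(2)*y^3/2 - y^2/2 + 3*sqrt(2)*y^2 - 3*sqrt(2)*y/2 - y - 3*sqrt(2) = (y/2 + 1)*(y - 1)*(y + 1)*(y + 3*sqrt(2))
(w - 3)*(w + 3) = w^2 - 9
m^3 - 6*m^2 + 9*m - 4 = (m - 4)*(m - 1)^2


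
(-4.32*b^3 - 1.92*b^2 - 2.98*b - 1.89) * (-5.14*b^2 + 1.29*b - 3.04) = 22.2048*b^5 + 4.296*b^4 + 25.9732*b^3 + 11.7072*b^2 + 6.6211*b + 5.7456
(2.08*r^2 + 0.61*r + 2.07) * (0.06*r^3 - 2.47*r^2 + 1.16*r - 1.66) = 0.1248*r^5 - 5.101*r^4 + 1.0303*r^3 - 7.8581*r^2 + 1.3886*r - 3.4362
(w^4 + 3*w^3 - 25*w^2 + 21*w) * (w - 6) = w^5 - 3*w^4 - 43*w^3 + 171*w^2 - 126*w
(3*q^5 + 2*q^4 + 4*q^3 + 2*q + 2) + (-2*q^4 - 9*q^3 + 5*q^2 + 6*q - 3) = 3*q^5 - 5*q^3 + 5*q^2 + 8*q - 1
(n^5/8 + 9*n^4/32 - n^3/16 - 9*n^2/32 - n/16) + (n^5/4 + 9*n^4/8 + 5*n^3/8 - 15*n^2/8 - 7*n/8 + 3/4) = 3*n^5/8 + 45*n^4/32 + 9*n^3/16 - 69*n^2/32 - 15*n/16 + 3/4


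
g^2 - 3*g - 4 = (g - 4)*(g + 1)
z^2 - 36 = (z - 6)*(z + 6)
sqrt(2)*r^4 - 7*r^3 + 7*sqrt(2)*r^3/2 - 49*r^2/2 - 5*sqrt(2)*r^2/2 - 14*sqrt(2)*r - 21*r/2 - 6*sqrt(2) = (r + 3)*(r - 4*sqrt(2))*(r + sqrt(2)/2)*(sqrt(2)*r + sqrt(2)/2)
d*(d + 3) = d^2 + 3*d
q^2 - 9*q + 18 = (q - 6)*(q - 3)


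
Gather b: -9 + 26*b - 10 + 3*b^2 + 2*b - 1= 3*b^2 + 28*b - 20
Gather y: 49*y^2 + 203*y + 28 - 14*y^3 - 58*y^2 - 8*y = -14*y^3 - 9*y^2 + 195*y + 28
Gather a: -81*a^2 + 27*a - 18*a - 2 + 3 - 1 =-81*a^2 + 9*a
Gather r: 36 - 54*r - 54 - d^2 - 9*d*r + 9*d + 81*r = -d^2 + 9*d + r*(27 - 9*d) - 18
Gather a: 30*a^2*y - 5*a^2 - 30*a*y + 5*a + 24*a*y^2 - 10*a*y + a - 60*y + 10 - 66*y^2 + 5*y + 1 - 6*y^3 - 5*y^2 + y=a^2*(30*y - 5) + a*(24*y^2 - 40*y + 6) - 6*y^3 - 71*y^2 - 54*y + 11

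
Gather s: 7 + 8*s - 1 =8*s + 6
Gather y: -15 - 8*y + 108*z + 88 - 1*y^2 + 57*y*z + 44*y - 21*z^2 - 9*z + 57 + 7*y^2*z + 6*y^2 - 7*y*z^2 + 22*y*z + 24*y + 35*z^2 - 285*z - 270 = y^2*(7*z + 5) + y*(-7*z^2 + 79*z + 60) + 14*z^2 - 186*z - 140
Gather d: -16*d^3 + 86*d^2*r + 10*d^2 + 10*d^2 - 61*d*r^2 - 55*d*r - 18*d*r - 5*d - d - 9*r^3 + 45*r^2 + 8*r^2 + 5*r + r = -16*d^3 + d^2*(86*r + 20) + d*(-61*r^2 - 73*r - 6) - 9*r^3 + 53*r^2 + 6*r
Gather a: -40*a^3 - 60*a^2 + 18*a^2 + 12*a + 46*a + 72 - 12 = -40*a^3 - 42*a^2 + 58*a + 60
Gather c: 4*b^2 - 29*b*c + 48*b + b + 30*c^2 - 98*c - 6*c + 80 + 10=4*b^2 + 49*b + 30*c^2 + c*(-29*b - 104) + 90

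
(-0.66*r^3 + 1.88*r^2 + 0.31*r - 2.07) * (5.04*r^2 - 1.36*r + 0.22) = -3.3264*r^5 + 10.3728*r^4 - 1.1396*r^3 - 10.4408*r^2 + 2.8834*r - 0.4554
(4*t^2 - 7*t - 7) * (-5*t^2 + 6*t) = -20*t^4 + 59*t^3 - 7*t^2 - 42*t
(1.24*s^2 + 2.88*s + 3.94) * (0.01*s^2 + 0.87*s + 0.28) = 0.0124*s^4 + 1.1076*s^3 + 2.8922*s^2 + 4.2342*s + 1.1032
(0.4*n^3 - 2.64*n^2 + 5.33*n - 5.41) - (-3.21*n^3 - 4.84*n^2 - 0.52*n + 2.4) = 3.61*n^3 + 2.2*n^2 + 5.85*n - 7.81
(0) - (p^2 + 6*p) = -p^2 - 6*p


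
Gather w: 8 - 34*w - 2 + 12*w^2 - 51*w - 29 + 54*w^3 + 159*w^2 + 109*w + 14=54*w^3 + 171*w^2 + 24*w - 9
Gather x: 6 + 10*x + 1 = 10*x + 7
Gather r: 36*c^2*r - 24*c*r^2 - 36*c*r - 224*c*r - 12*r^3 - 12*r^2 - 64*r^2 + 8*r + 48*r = -12*r^3 + r^2*(-24*c - 76) + r*(36*c^2 - 260*c + 56)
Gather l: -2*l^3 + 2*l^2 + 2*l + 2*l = -2*l^3 + 2*l^2 + 4*l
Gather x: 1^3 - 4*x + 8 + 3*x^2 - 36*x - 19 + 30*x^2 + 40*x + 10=33*x^2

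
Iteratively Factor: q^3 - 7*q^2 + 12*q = (q - 3)*(q^2 - 4*q) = (q - 4)*(q - 3)*(q)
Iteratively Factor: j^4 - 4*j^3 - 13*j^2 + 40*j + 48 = (j + 3)*(j^3 - 7*j^2 + 8*j + 16) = (j - 4)*(j + 3)*(j^2 - 3*j - 4) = (j - 4)^2*(j + 3)*(j + 1)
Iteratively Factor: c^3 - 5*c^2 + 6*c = (c - 3)*(c^2 - 2*c) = (c - 3)*(c - 2)*(c)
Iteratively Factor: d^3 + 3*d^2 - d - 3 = (d - 1)*(d^2 + 4*d + 3) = (d - 1)*(d + 3)*(d + 1)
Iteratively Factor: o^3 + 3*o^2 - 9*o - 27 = (o - 3)*(o^2 + 6*o + 9) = (o - 3)*(o + 3)*(o + 3)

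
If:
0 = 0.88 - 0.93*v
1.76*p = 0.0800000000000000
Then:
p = 0.05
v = 0.95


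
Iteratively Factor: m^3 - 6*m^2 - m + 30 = (m - 5)*(m^2 - m - 6) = (m - 5)*(m + 2)*(m - 3)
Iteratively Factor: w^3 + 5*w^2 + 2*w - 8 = (w + 4)*(w^2 + w - 2) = (w + 2)*(w + 4)*(w - 1)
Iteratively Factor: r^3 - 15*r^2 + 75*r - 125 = (r - 5)*(r^2 - 10*r + 25) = (r - 5)^2*(r - 5)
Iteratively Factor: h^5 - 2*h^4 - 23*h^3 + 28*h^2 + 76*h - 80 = (h - 1)*(h^4 - h^3 - 24*h^2 + 4*h + 80) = (h - 2)*(h - 1)*(h^3 + h^2 - 22*h - 40) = (h - 5)*(h - 2)*(h - 1)*(h^2 + 6*h + 8) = (h - 5)*(h - 2)*(h - 1)*(h + 4)*(h + 2)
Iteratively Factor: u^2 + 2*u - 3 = (u + 3)*(u - 1)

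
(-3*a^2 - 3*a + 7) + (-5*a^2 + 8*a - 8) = -8*a^2 + 5*a - 1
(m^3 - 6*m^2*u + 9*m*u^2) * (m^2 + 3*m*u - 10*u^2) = m^5 - 3*m^4*u - 19*m^3*u^2 + 87*m^2*u^3 - 90*m*u^4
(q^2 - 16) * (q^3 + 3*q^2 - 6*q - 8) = q^5 + 3*q^4 - 22*q^3 - 56*q^2 + 96*q + 128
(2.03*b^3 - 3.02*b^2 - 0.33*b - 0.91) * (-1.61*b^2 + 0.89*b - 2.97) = -3.2683*b^5 + 6.6689*b^4 - 8.1856*b^3 + 10.1408*b^2 + 0.1702*b + 2.7027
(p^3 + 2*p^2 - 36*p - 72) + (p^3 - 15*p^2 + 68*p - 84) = 2*p^3 - 13*p^2 + 32*p - 156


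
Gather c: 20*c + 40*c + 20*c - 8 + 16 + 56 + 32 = 80*c + 96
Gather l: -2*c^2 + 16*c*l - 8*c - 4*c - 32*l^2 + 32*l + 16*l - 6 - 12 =-2*c^2 - 12*c - 32*l^2 + l*(16*c + 48) - 18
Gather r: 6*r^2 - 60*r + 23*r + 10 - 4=6*r^2 - 37*r + 6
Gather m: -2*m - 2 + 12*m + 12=10*m + 10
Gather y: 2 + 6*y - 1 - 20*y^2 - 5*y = -20*y^2 + y + 1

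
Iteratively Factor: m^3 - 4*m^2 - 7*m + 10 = (m - 1)*(m^2 - 3*m - 10) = (m - 5)*(m - 1)*(m + 2)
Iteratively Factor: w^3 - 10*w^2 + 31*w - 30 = (w - 2)*(w^2 - 8*w + 15) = (w - 3)*(w - 2)*(w - 5)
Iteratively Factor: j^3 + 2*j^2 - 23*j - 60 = (j - 5)*(j^2 + 7*j + 12) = (j - 5)*(j + 3)*(j + 4)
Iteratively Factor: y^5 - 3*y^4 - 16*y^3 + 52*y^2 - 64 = (y + 4)*(y^4 - 7*y^3 + 12*y^2 + 4*y - 16) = (y - 2)*(y + 4)*(y^3 - 5*y^2 + 2*y + 8) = (y - 2)^2*(y + 4)*(y^2 - 3*y - 4) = (y - 4)*(y - 2)^2*(y + 4)*(y + 1)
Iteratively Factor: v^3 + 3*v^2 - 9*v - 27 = (v + 3)*(v^2 - 9) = (v - 3)*(v + 3)*(v + 3)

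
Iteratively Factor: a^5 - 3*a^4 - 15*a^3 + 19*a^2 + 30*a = (a + 3)*(a^4 - 6*a^3 + 3*a^2 + 10*a) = (a - 2)*(a + 3)*(a^3 - 4*a^2 - 5*a) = a*(a - 2)*(a + 3)*(a^2 - 4*a - 5) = a*(a - 5)*(a - 2)*(a + 3)*(a + 1)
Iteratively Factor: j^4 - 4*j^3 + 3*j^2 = (j - 3)*(j^3 - j^2) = j*(j - 3)*(j^2 - j) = j*(j - 3)*(j - 1)*(j)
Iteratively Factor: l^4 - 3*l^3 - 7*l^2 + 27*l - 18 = (l - 1)*(l^3 - 2*l^2 - 9*l + 18) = (l - 3)*(l - 1)*(l^2 + l - 6) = (l - 3)*(l - 2)*(l - 1)*(l + 3)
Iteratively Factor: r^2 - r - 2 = (r + 1)*(r - 2)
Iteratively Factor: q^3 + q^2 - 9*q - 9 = (q + 3)*(q^2 - 2*q - 3) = (q - 3)*(q + 3)*(q + 1)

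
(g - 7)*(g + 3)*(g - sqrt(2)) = g^3 - 4*g^2 - sqrt(2)*g^2 - 21*g + 4*sqrt(2)*g + 21*sqrt(2)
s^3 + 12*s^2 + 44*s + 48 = (s + 2)*(s + 4)*(s + 6)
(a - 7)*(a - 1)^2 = a^3 - 9*a^2 + 15*a - 7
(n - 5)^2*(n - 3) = n^3 - 13*n^2 + 55*n - 75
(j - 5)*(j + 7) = j^2 + 2*j - 35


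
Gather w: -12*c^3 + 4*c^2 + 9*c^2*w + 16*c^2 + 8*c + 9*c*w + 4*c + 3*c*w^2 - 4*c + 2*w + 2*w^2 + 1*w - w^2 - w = -12*c^3 + 20*c^2 + 8*c + w^2*(3*c + 1) + w*(9*c^2 + 9*c + 2)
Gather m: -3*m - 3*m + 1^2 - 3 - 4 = -6*m - 6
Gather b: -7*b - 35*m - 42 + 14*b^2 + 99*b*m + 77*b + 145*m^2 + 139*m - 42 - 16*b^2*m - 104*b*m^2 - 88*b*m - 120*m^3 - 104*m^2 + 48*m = b^2*(14 - 16*m) + b*(-104*m^2 + 11*m + 70) - 120*m^3 + 41*m^2 + 152*m - 84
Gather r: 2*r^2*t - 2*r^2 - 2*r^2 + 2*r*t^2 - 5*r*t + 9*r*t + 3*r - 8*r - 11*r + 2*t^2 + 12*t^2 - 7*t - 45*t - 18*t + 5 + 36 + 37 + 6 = r^2*(2*t - 4) + r*(2*t^2 + 4*t - 16) + 14*t^2 - 70*t + 84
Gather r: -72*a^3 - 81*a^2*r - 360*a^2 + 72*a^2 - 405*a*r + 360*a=-72*a^3 - 288*a^2 + 360*a + r*(-81*a^2 - 405*a)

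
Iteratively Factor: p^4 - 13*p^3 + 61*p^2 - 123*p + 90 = (p - 3)*(p^3 - 10*p^2 + 31*p - 30) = (p - 5)*(p - 3)*(p^2 - 5*p + 6) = (p - 5)*(p - 3)^2*(p - 2)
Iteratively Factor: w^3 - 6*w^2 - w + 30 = (w - 3)*(w^2 - 3*w - 10) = (w - 3)*(w + 2)*(w - 5)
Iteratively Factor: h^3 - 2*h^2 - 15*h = (h)*(h^2 - 2*h - 15) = h*(h - 5)*(h + 3)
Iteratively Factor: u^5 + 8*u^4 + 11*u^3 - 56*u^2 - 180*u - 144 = (u + 2)*(u^4 + 6*u^3 - u^2 - 54*u - 72) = (u + 2)*(u + 3)*(u^3 + 3*u^2 - 10*u - 24) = (u - 3)*(u + 2)*(u + 3)*(u^2 + 6*u + 8) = (u - 3)*(u + 2)^2*(u + 3)*(u + 4)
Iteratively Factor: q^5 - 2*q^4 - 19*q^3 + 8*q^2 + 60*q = (q - 5)*(q^4 + 3*q^3 - 4*q^2 - 12*q) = q*(q - 5)*(q^3 + 3*q^2 - 4*q - 12) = q*(q - 5)*(q - 2)*(q^2 + 5*q + 6) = q*(q - 5)*(q - 2)*(q + 2)*(q + 3)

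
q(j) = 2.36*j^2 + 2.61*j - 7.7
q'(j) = 4.72*j + 2.61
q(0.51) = -5.76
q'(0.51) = 5.02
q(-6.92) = 87.25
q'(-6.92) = -30.05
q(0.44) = -6.09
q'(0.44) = 4.69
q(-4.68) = 31.77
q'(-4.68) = -19.48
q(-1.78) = -4.87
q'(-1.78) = -5.79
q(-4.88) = 35.77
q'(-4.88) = -20.42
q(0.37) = -6.41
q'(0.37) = 4.36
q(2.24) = 9.99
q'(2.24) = 13.18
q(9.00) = 206.95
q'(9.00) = 45.09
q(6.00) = 92.92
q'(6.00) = 30.93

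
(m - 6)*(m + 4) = m^2 - 2*m - 24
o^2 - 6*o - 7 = (o - 7)*(o + 1)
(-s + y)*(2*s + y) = -2*s^2 + s*y + y^2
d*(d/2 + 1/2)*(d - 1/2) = d^3/2 + d^2/4 - d/4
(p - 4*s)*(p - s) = p^2 - 5*p*s + 4*s^2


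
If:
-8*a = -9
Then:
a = 9/8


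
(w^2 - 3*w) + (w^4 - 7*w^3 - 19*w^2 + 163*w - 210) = w^4 - 7*w^3 - 18*w^2 + 160*w - 210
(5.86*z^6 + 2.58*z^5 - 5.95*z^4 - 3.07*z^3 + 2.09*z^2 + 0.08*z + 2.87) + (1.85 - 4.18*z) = 5.86*z^6 + 2.58*z^5 - 5.95*z^4 - 3.07*z^3 + 2.09*z^2 - 4.1*z + 4.72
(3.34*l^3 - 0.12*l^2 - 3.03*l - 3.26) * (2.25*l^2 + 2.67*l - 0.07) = 7.515*l^5 + 8.6478*l^4 - 7.3717*l^3 - 15.4167*l^2 - 8.4921*l + 0.2282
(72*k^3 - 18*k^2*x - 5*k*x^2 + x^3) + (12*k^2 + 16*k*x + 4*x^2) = 72*k^3 - 18*k^2*x + 12*k^2 - 5*k*x^2 + 16*k*x + x^3 + 4*x^2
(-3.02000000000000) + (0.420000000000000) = -2.60000000000000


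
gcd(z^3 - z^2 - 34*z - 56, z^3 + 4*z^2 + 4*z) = z + 2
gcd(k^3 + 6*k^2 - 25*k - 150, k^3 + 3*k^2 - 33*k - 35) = k - 5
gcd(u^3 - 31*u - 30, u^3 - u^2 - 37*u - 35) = u^2 + 6*u + 5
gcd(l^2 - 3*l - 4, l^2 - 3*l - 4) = l^2 - 3*l - 4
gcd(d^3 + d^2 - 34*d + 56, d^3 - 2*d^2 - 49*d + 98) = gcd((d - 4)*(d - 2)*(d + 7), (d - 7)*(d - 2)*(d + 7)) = d^2 + 5*d - 14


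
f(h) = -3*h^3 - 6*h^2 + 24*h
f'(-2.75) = -11.06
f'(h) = -9*h^2 - 12*h + 24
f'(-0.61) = 27.97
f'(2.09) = -40.39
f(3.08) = -70.65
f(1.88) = 3.98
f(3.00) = -63.00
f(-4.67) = 62.61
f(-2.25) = -50.20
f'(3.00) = -93.00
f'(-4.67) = -116.24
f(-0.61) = -16.19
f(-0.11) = -2.71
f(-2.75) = -48.98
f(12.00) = -5760.00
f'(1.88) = -30.37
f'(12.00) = -1416.00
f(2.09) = -3.44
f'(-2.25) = 5.44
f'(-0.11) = 25.21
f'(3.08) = -98.34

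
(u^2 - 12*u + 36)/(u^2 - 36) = (u - 6)/(u + 6)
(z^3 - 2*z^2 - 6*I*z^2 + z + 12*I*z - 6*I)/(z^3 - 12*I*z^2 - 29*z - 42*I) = (z^2 - 2*z + 1)/(z^2 - 6*I*z + 7)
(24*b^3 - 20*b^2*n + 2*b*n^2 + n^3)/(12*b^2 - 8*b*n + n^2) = (12*b^2 - 4*b*n - n^2)/(6*b - n)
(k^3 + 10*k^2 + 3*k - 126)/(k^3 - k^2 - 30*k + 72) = (k + 7)/(k - 4)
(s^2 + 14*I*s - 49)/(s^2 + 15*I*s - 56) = (s + 7*I)/(s + 8*I)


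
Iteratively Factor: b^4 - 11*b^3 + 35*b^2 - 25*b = (b - 1)*(b^3 - 10*b^2 + 25*b) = b*(b - 1)*(b^2 - 10*b + 25) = b*(b - 5)*(b - 1)*(b - 5)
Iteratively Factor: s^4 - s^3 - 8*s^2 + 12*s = (s - 2)*(s^3 + s^2 - 6*s) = (s - 2)*(s + 3)*(s^2 - 2*s) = (s - 2)^2*(s + 3)*(s)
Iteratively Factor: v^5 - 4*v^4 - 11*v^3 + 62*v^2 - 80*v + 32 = (v - 4)*(v^4 - 11*v^2 + 18*v - 8) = (v - 4)*(v - 1)*(v^3 + v^2 - 10*v + 8) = (v - 4)*(v - 1)^2*(v^2 + 2*v - 8) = (v - 4)*(v - 1)^2*(v + 4)*(v - 2)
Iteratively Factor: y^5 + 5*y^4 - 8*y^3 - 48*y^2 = (y + 4)*(y^4 + y^3 - 12*y^2) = y*(y + 4)*(y^3 + y^2 - 12*y) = y^2*(y + 4)*(y^2 + y - 12) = y^2*(y - 3)*(y + 4)*(y + 4)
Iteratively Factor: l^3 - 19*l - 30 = (l - 5)*(l^2 + 5*l + 6) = (l - 5)*(l + 3)*(l + 2)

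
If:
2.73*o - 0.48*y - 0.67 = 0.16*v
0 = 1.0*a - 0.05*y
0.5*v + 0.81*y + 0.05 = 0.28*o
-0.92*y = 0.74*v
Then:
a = 0.01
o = 0.26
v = -0.15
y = 0.12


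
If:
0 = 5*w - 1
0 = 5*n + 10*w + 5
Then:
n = -7/5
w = 1/5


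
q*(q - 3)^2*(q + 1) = q^4 - 5*q^3 + 3*q^2 + 9*q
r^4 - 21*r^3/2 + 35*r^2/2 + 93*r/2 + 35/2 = (r - 7)*(r - 5)*(r + 1/2)*(r + 1)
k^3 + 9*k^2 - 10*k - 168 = (k - 4)*(k + 6)*(k + 7)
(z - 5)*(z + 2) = z^2 - 3*z - 10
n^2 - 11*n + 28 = (n - 7)*(n - 4)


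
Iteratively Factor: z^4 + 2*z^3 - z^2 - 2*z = (z + 1)*(z^3 + z^2 - 2*z) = z*(z + 1)*(z^2 + z - 2) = z*(z + 1)*(z + 2)*(z - 1)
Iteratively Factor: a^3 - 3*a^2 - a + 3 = (a - 3)*(a^2 - 1) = (a - 3)*(a - 1)*(a + 1)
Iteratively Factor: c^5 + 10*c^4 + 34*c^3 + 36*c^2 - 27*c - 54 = (c + 2)*(c^4 + 8*c^3 + 18*c^2 - 27) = (c + 2)*(c + 3)*(c^3 + 5*c^2 + 3*c - 9) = (c + 2)*(c + 3)^2*(c^2 + 2*c - 3) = (c - 1)*(c + 2)*(c + 3)^2*(c + 3)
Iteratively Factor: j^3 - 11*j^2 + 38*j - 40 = (j - 5)*(j^2 - 6*j + 8) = (j - 5)*(j - 2)*(j - 4)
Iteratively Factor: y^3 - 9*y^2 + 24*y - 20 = (y - 2)*(y^2 - 7*y + 10) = (y - 5)*(y - 2)*(y - 2)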